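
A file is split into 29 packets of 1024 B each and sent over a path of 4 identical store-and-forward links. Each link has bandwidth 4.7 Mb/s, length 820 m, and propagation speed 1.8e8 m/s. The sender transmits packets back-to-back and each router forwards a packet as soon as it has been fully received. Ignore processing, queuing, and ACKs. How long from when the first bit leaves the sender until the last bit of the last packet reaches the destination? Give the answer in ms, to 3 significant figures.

Per-hop transmission t_tx = L/R = 8192/4700000 = 1.74298 ms.
Per-hop propagation t_prop = 820/180000000 = 0.00455556 ms.
Pipeline fill: first packet needs 4·t_tx to clear all hops; remaining 28 packets each add one t_tx.
Total = (4+29-1)·t_tx + 4·t_prop = 32·1.74298 + 4·0.00455556 = 55.8 ms.

55.8 ms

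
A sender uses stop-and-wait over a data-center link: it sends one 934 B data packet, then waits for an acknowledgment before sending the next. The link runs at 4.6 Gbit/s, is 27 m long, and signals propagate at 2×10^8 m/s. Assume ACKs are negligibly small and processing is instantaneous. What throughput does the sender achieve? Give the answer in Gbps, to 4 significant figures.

t_tx = L/R = 7472/4600000000 = 1.62435e-06 s.
t_prop = 27/200000000 = 1.35e-07 s; RTT = 2.7e-07 s.
Cycle = t_tx + RTT = 1.89435e-06 s.
Throughput = L / cycle = 7472 / 1.89435e-06 = 3.944 Gbps.

3.944 Gbps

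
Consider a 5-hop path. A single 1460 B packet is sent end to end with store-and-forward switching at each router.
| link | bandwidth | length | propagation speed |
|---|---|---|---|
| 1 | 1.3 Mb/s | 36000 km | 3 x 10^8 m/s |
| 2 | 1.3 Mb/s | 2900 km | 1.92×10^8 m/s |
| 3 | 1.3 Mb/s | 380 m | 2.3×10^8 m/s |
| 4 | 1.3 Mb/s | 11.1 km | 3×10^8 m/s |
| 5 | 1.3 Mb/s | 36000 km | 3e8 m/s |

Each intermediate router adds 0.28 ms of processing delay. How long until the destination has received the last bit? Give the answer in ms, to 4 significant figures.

L = 1460 × 8 = 11680 bits.
Transmission delay per hop = L/R = 11680/1300000 = 8.98462 ms; 5 hops → 44.9231 ms.
Propagation delays (d/s per hop): 120, 15.1042, 0.00165217, 0.037, 120 ms; sum = 255.143 ms.
Processing at 4 router(s): 4 × 0.28 ms = 1.12 ms.
End-to-end = 301.2 ms.

301.2 ms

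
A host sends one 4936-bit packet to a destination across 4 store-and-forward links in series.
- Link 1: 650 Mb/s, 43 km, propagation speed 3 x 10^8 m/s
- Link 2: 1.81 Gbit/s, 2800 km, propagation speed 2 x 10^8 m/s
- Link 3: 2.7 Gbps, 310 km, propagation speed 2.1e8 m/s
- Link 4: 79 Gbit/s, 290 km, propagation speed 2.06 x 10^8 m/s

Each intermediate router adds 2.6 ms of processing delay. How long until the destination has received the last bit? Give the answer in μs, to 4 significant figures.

Transmission delays (L/R per hop): 7.59385, 2.72707, 1.82815, 0.062481 μs; sum = 12.2115 μs.
Propagation delays (d/s per hop): 143.333, 14000, 1476.19, 1407.77 μs; sum = 17027.3 μs.
Processing at 3 router(s): 3 × 2.6 ms = 7800 μs.
End-to-end = 24840 μs.

24840 μs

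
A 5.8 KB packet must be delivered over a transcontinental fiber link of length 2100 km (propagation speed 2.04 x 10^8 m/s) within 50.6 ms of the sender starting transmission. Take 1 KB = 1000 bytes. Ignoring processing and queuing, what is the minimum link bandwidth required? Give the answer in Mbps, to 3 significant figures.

1.15 Mbps

L = 46400 bits.
Propagation delay = 2100000 / 204000000 = 10.2941 ms.
Transmission budget = 50.6 − 10.2941 = 40.3059 ms.
R ≥ L / t_tx = 46400 bits / 0.0403059 s = 1.15 Mbps.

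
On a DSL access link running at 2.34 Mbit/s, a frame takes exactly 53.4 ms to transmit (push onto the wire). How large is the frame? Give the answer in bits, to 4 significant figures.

125000 bits

L = R × t_tx = 2340000 b/s × 0.0534 s = 124956 bits.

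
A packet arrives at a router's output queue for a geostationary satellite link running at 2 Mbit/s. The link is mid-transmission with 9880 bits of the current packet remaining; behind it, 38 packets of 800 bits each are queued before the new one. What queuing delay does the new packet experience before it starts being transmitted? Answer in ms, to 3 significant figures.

20.1 ms

Each queued packet: L/R = 800/2000000 = 0.4 ms.
38 queued → 15.2 ms.
Plus remaining 9880 bits of current packet: 4.94 ms.
Queuing delay = 20.1 ms.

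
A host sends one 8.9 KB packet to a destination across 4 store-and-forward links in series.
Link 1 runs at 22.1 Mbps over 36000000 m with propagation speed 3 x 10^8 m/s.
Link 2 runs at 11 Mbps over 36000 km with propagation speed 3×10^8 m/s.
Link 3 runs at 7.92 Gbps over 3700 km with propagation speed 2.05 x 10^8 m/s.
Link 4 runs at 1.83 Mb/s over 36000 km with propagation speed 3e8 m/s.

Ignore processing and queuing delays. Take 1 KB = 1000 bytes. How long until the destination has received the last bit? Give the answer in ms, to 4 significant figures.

L = 71200 bits.
Transmission delays (L/R per hop): 3.22172, 6.47273, 0.0089899, 38.9071 ms; sum = 48.6105 ms.
Propagation delays (d/s per hop): 120, 120, 18.0488, 120 ms; sum = 378.049 ms.
End-to-end = 426.7 ms.

426.7 ms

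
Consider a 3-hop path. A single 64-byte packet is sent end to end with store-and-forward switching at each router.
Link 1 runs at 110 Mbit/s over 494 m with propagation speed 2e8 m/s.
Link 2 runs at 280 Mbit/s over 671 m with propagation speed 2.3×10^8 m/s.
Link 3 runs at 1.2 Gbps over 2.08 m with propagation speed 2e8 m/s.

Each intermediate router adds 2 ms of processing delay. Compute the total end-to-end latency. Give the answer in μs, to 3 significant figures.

4010 μs

L = 64 × 8 = 512 bits.
Transmission delays (L/R per hop): 4.65455, 1.82857, 0.426667 μs; sum = 6.90978 μs.
Propagation delays (d/s per hop): 2.47, 2.91739, 0.0104 μs; sum = 5.39779 μs.
Processing at 2 router(s): 2 × 2 ms = 4000 μs.
End-to-end = 4010 μs.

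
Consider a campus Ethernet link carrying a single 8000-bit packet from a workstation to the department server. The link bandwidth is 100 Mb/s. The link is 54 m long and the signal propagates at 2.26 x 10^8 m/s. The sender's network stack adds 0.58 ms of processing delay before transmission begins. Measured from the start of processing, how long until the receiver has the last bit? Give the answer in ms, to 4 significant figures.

Transmission delay = L/R = 8000 / 100000000 = 0.08 ms.
Propagation delay = d/s = 54 m / 2.26e+08 m/s = 0.000238938 ms.
Plus processing delay 0.58 ms = 0.58 ms.
Total = 0.6602 ms.

0.6602 ms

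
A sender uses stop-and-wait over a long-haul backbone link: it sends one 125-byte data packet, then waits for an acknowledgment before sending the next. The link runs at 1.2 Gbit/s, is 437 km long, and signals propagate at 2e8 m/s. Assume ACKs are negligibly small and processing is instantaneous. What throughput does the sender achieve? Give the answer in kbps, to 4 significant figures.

228.8 kbps

t_tx = L/R = 1000/1200000000 = 8.33333e-07 s.
t_prop = 437000/200000000 = 0.002185 s; RTT = 0.00437 s.
Cycle = t_tx + RTT = 0.00437083 s.
Throughput = L / cycle = 1000 / 0.00437083 = 228.8 kbps.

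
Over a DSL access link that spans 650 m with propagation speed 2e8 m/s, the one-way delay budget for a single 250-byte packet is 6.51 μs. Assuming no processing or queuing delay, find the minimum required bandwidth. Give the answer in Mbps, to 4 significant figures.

613.5 Mbps

L = 2000 bits.
Propagation delay = 650 / 200000000 = 3.25 μs.
Transmission budget = 6.51 − 3.25 = 3.26 μs.
R ≥ L / t_tx = 2000 bits / 3.26e-06 s = 613.5 Mbps.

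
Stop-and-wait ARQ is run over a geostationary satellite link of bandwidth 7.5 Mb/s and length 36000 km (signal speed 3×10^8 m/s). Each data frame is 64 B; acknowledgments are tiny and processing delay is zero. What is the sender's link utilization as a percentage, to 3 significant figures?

t_tx = L/R = 512/7500000 = 6.82667e-05 s.
t_prop = 36000000/300000000 = 0.12 s; RTT = 0.24 s.
Cycle = t_tx + RTT = 0.240068 s.
Utilization = t_tx / cycle = 6.82667e-05/0.240068 = 0.0284 %.

0.0284 %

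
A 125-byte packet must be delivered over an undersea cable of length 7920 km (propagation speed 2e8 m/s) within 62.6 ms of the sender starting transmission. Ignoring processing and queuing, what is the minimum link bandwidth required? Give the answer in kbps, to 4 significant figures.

43.48 kbps

L = 1000 bits.
Propagation delay = 7920000 / 200000000 = 39.6 ms.
Transmission budget = 62.6 − 39.6 = 23 ms.
R ≥ L / t_tx = 1000 bits / 0.023 s = 43.48 kbps.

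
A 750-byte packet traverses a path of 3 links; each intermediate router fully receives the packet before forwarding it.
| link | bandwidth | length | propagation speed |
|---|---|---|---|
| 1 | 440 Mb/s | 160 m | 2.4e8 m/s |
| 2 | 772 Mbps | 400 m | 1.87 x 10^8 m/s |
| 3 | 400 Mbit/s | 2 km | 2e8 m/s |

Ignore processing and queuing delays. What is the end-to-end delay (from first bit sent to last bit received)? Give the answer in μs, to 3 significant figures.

49.2 μs

L = 750 × 8 = 6000 bits.
Transmission delays (L/R per hop): 13.6364, 7.77202, 15 μs; sum = 36.4084 μs.
Propagation delays (d/s per hop): 0.666667, 2.13904, 10 μs; sum = 12.8057 μs.
End-to-end = 49.2 μs.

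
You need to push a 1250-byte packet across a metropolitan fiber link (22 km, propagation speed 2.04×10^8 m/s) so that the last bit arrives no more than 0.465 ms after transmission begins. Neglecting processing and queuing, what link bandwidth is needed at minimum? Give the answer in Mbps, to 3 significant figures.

L = 10000 bits.
Propagation delay = 22000 / 204000000 = 0.107843 ms.
Transmission budget = 0.465 − 0.107843 = 0.357157 ms.
R ≥ L / t_tx = 10000 bits / 0.000357157 s = 28.0 Mbps.

28.0 Mbps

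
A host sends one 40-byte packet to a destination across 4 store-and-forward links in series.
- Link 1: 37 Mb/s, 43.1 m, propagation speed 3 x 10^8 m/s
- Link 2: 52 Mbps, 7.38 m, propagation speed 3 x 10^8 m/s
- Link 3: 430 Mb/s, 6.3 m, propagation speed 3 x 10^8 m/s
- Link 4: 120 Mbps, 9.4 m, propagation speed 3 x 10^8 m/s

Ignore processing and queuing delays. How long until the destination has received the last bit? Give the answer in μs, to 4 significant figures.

18.43 μs

L = 40 × 8 = 320 bits.
Transmission delays (L/R per hop): 8.64865, 6.15385, 0.744186, 2.66667 μs; sum = 18.2133 μs.
Propagation delays (d/s per hop): 0.143667, 0.0246, 0.021, 0.0313333 μs; sum = 0.2206 μs.
End-to-end = 18.43 μs.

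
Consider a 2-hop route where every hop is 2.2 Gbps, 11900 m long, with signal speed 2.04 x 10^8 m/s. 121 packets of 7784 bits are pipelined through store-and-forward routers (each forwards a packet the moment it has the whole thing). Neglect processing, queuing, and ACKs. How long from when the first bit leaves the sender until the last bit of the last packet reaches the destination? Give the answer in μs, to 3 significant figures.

548 μs

Per-hop transmission t_tx = L/R = 7784/2200000000 = 3.53818 μs.
Per-hop propagation t_prop = 11900/204000000 = 58.3333 μs.
Pipeline fill: first packet needs 2·t_tx to clear all hops; remaining 120 packets each add one t_tx.
Total = (2+121-1)·t_tx + 2·t_prop = 122·3.53818 + 2·58.3333 = 548 μs.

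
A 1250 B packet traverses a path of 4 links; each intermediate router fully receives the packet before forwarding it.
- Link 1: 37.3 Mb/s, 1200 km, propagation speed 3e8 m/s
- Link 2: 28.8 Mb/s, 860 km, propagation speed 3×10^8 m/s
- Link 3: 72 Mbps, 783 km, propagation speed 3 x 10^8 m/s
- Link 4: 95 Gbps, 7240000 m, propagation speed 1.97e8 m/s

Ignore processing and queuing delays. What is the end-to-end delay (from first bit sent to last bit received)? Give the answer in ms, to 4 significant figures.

46.98 ms

L = 1250 × 8 = 10000 bits.
Transmission delays (L/R per hop): 0.268097, 0.347222, 0.138889, 0.000105263 ms; sum = 0.754313 ms.
Propagation delays (d/s per hop): 4, 2.86667, 2.61, 36.7513 ms; sum = 46.2279 ms.
End-to-end = 46.98 ms.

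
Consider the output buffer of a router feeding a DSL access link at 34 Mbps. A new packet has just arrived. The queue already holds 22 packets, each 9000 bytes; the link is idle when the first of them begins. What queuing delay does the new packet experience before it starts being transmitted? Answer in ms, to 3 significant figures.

46.6 ms

Each queued packet: L/R = 72000/34000000 = 2.11765 ms.
22 queued → 46.5882 ms.
Queuing delay = 46.6 ms.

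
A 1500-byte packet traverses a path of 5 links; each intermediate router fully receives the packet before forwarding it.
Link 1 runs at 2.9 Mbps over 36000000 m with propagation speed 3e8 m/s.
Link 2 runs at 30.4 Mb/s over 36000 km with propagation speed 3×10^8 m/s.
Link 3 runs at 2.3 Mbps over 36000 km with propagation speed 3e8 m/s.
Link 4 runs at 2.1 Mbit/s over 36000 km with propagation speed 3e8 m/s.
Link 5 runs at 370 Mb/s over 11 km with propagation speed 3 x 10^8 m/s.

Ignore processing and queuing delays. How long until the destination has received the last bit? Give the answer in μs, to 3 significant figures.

L = 1500 × 8 = 12000 bits.
Transmission delays (L/R per hop): 4137.93, 394.737, 5217.39, 5714.29, 32.4324 μs; sum = 15496.8 μs.
Propagation delays (d/s per hop): 120000, 120000, 120000, 120000, 36.6667 μs; sum = 480037 μs.
End-to-end = 496000 μs.

496000 μs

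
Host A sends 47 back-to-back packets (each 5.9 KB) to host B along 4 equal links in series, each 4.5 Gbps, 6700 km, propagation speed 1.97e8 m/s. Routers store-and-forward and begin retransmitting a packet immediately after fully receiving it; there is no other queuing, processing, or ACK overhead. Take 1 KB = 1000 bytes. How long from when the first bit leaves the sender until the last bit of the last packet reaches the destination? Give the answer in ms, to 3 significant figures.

137 ms

Per-hop transmission t_tx = L/R = 47200/4500000000 = 0.0104889 ms.
Per-hop propagation t_prop = 6700000/197000000 = 34.0102 ms.
Pipeline fill: first packet needs 4·t_tx to clear all hops; remaining 46 packets each add one t_tx.
Total = (4+47-1)·t_tx + 4·t_prop = 50·0.0104889 + 4·34.0102 = 137 ms.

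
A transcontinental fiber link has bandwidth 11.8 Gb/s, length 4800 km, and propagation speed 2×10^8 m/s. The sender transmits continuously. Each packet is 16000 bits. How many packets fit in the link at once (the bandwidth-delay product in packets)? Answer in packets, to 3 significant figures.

17700 packets

Propagation delay = 4800000 / 200000000 = 0.024 s.
BDP = R × t_prop = 11800000000 × 0.024 = 283200000 bits.
In packets of 16000 bits: 17700 packets.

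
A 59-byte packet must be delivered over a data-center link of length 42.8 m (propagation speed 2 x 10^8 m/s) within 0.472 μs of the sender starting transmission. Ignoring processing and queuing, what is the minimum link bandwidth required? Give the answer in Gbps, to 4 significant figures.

L = 472 bits.
Propagation delay = 42.8 / 200000000 = 0.214 μs.
Transmission budget = 0.472 − 0.214 = 0.258 μs.
R ≥ L / t_tx = 472 bits / 2.58e-07 s = 1.829 Gbps.

1.829 Gbps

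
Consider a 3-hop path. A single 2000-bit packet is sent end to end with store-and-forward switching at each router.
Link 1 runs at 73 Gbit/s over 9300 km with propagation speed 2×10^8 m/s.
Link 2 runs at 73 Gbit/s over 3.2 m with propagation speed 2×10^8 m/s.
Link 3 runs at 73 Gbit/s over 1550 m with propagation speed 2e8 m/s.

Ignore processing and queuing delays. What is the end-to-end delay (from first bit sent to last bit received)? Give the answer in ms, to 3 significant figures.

Transmission delay per hop = L/R = 2000/73000000000 = 2.73973e-05 ms; 3 hops → 8.21918e-05 ms.
Propagation delays (d/s per hop): 46.5, 1.6e-05, 0.00775 ms; sum = 46.5078 ms.
End-to-end = 46.5 ms.

46.5 ms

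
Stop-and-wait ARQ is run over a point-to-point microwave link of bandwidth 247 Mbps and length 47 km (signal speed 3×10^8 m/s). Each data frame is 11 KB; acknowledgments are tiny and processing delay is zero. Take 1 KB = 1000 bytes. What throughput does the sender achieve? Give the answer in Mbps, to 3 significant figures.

t_tx = L/R = 88000/247000000 = 0.000356275 s.
t_prop = 47000/300000000 = 0.000156667 s; RTT = 0.000313333 s.
Cycle = t_tx + RTT = 0.000669609 s.
Throughput = L / cycle = 88000 / 0.000669609 = 131 Mbps.

131 Mbps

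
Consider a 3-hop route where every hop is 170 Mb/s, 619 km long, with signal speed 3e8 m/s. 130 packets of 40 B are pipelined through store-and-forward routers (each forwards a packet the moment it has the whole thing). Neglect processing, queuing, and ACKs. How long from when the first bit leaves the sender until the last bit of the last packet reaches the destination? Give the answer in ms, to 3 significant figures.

Per-hop transmission t_tx = L/R = 320/170000000 = 0.00188235 ms.
Per-hop propagation t_prop = 619000/300000000 = 2.06333 ms.
Pipeline fill: first packet needs 3·t_tx to clear all hops; remaining 129 packets each add one t_tx.
Total = (3+130-1)·t_tx + 3·t_prop = 132·0.00188235 + 3·2.06333 = 6.44 ms.

6.44 ms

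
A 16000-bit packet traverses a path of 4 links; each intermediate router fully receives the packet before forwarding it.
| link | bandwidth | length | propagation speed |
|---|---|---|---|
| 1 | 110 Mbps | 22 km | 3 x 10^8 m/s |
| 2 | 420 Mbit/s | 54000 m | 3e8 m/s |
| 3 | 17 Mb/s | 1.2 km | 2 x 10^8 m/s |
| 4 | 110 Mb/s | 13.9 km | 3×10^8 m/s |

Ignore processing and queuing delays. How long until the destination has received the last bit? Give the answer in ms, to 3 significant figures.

1.58 ms

Transmission delays (L/R per hop): 0.145455, 0.0380952, 0.941176, 0.145455 ms; sum = 1.27018 ms.
Propagation delays (d/s per hop): 0.0733333, 0.18, 0.006, 0.0463333 ms; sum = 0.305667 ms.
End-to-end = 1.58 ms.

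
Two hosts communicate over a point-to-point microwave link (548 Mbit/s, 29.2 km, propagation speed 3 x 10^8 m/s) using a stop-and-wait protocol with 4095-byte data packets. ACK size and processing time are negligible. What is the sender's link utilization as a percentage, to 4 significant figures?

t_tx = L/R = 32760/548000000 = 5.9781e-05 s.
t_prop = 29200/300000000 = 9.73333e-05 s; RTT = 0.000194667 s.
Cycle = t_tx + RTT = 0.000254448 s.
Utilization = t_tx / cycle = 5.9781e-05/0.000254448 = 23.49 %.

23.49 %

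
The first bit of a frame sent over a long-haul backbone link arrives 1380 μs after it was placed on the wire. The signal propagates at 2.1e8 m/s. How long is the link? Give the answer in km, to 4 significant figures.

289.8 km

d = s × t_prop = 210000000 × 0.00138 = 289.8 km.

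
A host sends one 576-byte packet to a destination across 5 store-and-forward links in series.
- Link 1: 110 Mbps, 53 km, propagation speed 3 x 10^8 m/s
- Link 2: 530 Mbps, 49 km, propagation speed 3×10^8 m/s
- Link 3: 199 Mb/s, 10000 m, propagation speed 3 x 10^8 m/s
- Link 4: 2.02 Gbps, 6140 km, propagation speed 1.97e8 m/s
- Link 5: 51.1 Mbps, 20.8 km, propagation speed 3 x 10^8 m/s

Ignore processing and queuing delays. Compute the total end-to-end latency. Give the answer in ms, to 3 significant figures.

L = 576 × 8 = 4608 bits.
Transmission delays (L/R per hop): 0.0418909, 0.00869434, 0.0231558, 0.00228119, 0.0901761 ms; sum = 0.166198 ms.
Propagation delays (d/s per hop): 0.176667, 0.163333, 0.0333333, 31.1675, 0.0693333 ms; sum = 31.6102 ms.
End-to-end = 31.8 ms.

31.8 ms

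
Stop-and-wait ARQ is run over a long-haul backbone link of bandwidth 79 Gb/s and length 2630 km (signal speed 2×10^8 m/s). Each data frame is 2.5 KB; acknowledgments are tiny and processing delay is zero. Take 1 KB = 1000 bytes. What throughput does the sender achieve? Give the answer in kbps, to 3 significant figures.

t_tx = L/R = 20000/79000000000 = 2.53165e-07 s.
t_prop = 2630000/200000000 = 0.01315 s; RTT = 0.0263 s.
Cycle = t_tx + RTT = 0.0263003 s.
Throughput = L / cycle = 20000 / 0.0263003 = 760 kbps.

760 kbps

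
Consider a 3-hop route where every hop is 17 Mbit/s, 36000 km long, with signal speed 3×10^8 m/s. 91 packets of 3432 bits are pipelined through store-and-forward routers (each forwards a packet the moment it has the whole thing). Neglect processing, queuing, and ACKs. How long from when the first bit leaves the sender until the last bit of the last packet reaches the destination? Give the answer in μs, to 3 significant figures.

379000 μs

Per-hop transmission t_tx = L/R = 3432/17000000 = 201.882 μs.
Per-hop propagation t_prop = 36000000/300000000 = 120000 μs.
Pipeline fill: first packet needs 3·t_tx to clear all hops; remaining 90 packets each add one t_tx.
Total = (3+91-1)·t_tx + 3·t_prop = 93·201.882 + 3·120000 = 379000 μs.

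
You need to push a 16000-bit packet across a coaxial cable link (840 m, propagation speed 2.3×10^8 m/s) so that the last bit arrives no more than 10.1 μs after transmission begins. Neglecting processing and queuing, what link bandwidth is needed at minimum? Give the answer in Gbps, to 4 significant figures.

2.481 Gbps

Propagation delay = 840 / 2.3e+08 = 3.65217 μs.
Transmission budget = 10.1 − 3.65217 = 6.44783 μs.
R ≥ L / t_tx = 16000 bits / 6.44783e-06 s = 2.481 Gbps.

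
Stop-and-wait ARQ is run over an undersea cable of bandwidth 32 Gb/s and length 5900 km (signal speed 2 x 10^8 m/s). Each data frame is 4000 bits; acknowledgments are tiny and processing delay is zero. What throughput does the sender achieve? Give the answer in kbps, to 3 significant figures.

67.8 kbps

t_tx = L/R = 4000/32000000000 = 1.25e-07 s.
t_prop = 5900000/200000000 = 0.0295 s; RTT = 0.059 s.
Cycle = t_tx + RTT = 0.0590001 s.
Throughput = L / cycle = 4000 / 0.0590001 = 67.8 kbps.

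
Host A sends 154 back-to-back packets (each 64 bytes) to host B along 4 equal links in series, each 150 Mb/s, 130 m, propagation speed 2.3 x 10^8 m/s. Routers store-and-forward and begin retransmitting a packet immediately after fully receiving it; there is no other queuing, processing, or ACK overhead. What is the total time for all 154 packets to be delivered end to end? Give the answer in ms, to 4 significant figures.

0.5382 ms

Per-hop transmission t_tx = L/R = 512/150000000 = 0.00341333 ms.
Per-hop propagation t_prop = 130/2.3e+08 = 0.000565217 ms.
Pipeline fill: first packet needs 4·t_tx to clear all hops; remaining 153 packets each add one t_tx.
Total = (4+154-1)·t_tx + 4·t_prop = 157·0.00341333 + 4·0.000565217 = 0.5382 ms.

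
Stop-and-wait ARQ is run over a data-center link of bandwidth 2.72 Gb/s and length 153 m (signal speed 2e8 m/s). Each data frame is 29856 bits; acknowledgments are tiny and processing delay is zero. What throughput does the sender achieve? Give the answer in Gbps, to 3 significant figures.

2.39 Gbps

t_tx = L/R = 29856/2720000000 = 1.09765e-05 s.
t_prop = 153/200000000 = 7.65e-07 s; RTT = 1.53e-06 s.
Cycle = t_tx + RTT = 1.25065e-05 s.
Throughput = L / cycle = 29856 / 1.25065e-05 = 2.39 Gbps.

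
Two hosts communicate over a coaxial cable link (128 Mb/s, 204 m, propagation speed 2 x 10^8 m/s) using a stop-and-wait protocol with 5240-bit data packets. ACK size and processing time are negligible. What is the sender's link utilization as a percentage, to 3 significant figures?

t_tx = L/R = 5240/128000000 = 4.09375e-05 s.
t_prop = 204/200000000 = 1.02e-06 s; RTT = 2.04e-06 s.
Cycle = t_tx + RTT = 4.29775e-05 s.
Utilization = t_tx / cycle = 4.09375e-05/4.29775e-05 = 95.3 %.

95.3 %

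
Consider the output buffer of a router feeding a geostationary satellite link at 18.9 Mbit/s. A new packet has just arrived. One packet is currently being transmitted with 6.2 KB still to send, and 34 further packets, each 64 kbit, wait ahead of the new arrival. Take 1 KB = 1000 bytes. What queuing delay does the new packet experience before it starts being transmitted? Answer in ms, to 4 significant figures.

117.8 ms

Each queued packet: L/R = 64000/18900000 = 3.38624 ms.
34 queued → 115.132 ms.
Plus remaining 49600 bits of current packet: 2.62434 ms.
Queuing delay = 117.8 ms.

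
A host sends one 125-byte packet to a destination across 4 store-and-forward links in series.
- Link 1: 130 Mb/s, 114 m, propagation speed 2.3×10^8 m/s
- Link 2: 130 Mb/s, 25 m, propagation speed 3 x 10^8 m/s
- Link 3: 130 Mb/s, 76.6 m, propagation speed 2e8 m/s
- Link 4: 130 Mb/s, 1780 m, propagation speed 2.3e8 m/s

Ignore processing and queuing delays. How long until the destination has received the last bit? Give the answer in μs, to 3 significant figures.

39.5 μs

L = 125 × 8 = 1000 bits.
Transmission delay per hop = L/R = 1000/130000000 = 7.69231 μs; 4 hops → 30.7692 μs.
Propagation delays (d/s per hop): 0.495652, 0.0833333, 0.383, 7.73913 μs; sum = 8.70112 μs.
End-to-end = 39.5 μs.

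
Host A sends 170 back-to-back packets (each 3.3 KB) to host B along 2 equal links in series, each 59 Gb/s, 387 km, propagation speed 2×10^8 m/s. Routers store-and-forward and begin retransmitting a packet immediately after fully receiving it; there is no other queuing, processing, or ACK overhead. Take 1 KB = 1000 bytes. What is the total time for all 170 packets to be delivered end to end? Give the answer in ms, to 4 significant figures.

3.947 ms

Per-hop transmission t_tx = L/R = 26400/59000000000 = 0.000447458 ms.
Per-hop propagation t_prop = 387000/200000000 = 1.935 ms.
Pipeline fill: first packet needs 2·t_tx to clear all hops; remaining 169 packets each add one t_tx.
Total = (2+170-1)·t_tx + 2·t_prop = 171·0.000447458 + 2·1.935 = 3.947 ms.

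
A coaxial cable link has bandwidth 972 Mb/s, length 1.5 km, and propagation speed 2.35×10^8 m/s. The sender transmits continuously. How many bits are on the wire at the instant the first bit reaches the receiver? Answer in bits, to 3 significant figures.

Propagation delay = 1500 / 235000000 = 6.38298e-06 s.
BDP = R × t_prop = 972000000 × 6.38298e-06 = 6204.26 bits.

6200 bits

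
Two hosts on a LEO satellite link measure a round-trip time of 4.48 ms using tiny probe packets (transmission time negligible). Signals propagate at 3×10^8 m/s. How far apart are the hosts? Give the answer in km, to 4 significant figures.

One-way propagation = RTT/2 = 2.24 ms.
d = s × t = 300000000 × 0.00224 = 672.0 km.

672.0 km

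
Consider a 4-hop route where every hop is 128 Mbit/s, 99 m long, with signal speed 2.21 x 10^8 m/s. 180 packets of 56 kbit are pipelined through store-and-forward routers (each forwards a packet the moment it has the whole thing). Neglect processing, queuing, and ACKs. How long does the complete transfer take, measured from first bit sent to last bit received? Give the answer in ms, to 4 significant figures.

Per-hop transmission t_tx = L/R = 56000/128000000 = 0.4375 ms.
Per-hop propagation t_prop = 99/221000000 = 0.000447964 ms.
Pipeline fill: first packet needs 4·t_tx to clear all hops; remaining 179 packets each add one t_tx.
Total = (4+180-1)·t_tx + 4·t_prop = 183·0.4375 + 4·0.000447964 = 80.06 ms.

80.06 ms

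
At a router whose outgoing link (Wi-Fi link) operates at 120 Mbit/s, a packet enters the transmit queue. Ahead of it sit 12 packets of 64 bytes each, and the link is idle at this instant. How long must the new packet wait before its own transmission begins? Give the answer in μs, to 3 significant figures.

51.2 μs

Each queued packet: L/R = 512/120000000 = 4.26667 μs.
12 queued → 51.2 μs.
Queuing delay = 51.2 μs.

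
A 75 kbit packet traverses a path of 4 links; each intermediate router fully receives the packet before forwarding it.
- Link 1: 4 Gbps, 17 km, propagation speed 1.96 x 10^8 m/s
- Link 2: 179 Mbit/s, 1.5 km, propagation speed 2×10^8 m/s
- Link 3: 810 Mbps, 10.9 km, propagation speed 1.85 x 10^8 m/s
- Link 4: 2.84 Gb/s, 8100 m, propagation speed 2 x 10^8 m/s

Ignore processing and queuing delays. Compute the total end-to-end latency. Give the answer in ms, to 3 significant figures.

L = 75000 bits.
Transmission delays (L/R per hop): 0.01875, 0.418994, 0.0925926, 0.0264085 ms; sum = 0.556745 ms.
Propagation delays (d/s per hop): 0.0867347, 0.0075, 0.0589189, 0.0405 ms; sum = 0.193654 ms.
End-to-end = 0.750 ms.

0.750 ms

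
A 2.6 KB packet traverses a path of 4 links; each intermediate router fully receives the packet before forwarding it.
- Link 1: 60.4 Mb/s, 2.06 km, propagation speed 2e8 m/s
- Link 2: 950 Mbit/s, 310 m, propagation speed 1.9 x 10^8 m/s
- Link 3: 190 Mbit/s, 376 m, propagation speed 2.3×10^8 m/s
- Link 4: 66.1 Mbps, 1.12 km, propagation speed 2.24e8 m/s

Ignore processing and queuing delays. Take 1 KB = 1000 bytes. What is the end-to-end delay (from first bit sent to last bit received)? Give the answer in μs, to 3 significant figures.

L = 20800 bits.
Transmission delays (L/R per hop): 344.371, 21.8947, 109.474, 314.675 μs; sum = 790.414 μs.
Propagation delays (d/s per hop): 10.3, 1.63158, 1.63478, 5 μs; sum = 18.5664 μs.
End-to-end = 809 μs.

809 μs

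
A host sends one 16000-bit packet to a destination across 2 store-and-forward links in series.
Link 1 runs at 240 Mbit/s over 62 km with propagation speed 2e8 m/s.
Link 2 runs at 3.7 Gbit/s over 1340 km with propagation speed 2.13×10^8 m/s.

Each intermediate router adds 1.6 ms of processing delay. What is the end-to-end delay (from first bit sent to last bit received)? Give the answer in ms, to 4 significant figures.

Transmission delays (L/R per hop): 0.0666667, 0.00432432 ms; sum = 0.070991 ms.
Propagation delays (d/s per hop): 0.31, 6.29108 ms; sum = 6.60108 ms.
Processing at 1 router(s): 1 × 1.6 ms = 1.6 ms.
End-to-end = 8.272 ms.

8.272 ms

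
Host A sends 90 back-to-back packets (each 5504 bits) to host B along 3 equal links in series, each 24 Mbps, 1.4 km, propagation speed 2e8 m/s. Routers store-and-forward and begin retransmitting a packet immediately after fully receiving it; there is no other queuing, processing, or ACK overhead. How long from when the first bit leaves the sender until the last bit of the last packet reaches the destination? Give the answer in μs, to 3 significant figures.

21100 μs

Per-hop transmission t_tx = L/R = 5504/24000000 = 229.333 μs.
Per-hop propagation t_prop = 1400/200000000 = 7 μs.
Pipeline fill: first packet needs 3·t_tx to clear all hops; remaining 89 packets each add one t_tx.
Total = (3+90-1)·t_tx + 3·t_prop = 92·229.333 + 3·7 = 21100 μs.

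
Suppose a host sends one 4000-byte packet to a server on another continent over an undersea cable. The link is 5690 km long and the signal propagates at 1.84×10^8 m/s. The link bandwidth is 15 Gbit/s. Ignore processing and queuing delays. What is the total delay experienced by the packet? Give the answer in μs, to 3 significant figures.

L = 4000 × 8 = 32000 bits.
Transmission delay = L/R = 32000 / 15000000000 = 2.13333 μs.
Propagation delay = d/s = 5690000 m / 184000000 m/s = 30923.9 μs.
Total = 30900 μs.

30900 μs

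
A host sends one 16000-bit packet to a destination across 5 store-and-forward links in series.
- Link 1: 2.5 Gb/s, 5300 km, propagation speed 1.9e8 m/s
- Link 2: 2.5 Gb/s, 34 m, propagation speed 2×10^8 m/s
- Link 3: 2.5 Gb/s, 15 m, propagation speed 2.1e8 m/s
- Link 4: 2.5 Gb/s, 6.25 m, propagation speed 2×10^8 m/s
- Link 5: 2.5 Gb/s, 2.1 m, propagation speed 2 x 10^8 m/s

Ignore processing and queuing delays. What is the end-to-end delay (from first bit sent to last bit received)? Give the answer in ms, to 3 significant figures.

27.9 ms

Transmission delay per hop = L/R = 16000/2500000000 = 0.0064 ms; 5 hops → 0.032 ms.
Propagation delays (d/s per hop): 27.8947, 0.00017, 7.14286e-05, 3.125e-05, 1.05e-05 ms; sum = 27.895 ms.
End-to-end = 27.9 ms.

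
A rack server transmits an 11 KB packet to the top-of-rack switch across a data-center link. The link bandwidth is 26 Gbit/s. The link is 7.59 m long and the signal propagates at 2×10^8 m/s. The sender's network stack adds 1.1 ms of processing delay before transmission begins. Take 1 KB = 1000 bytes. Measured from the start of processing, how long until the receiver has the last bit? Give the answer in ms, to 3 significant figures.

1.10 ms

L = 88000 bits.
Transmission delay = L/R = 88000 / 26000000000 = 0.00338462 ms.
Propagation delay = d/s = 7.59 m / 200000000 m/s = 3.795e-05 ms.
Plus processing delay 1.1 ms = 1.1 ms.
Total = 1.10 ms.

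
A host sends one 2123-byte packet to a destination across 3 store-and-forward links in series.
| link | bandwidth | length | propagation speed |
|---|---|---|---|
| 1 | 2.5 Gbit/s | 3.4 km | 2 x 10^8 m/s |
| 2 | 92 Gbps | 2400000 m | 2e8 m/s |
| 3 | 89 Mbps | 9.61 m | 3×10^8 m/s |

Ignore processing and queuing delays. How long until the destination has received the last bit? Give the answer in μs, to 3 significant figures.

L = 2123 × 8 = 16984 bits.
Transmission delays (L/R per hop): 6.7936, 0.184609, 190.831 μs; sum = 197.81 μs.
Propagation delays (d/s per hop): 17, 12000, 0.0320333 μs; sum = 12017 μs.
End-to-end = 12200 μs.

12200 μs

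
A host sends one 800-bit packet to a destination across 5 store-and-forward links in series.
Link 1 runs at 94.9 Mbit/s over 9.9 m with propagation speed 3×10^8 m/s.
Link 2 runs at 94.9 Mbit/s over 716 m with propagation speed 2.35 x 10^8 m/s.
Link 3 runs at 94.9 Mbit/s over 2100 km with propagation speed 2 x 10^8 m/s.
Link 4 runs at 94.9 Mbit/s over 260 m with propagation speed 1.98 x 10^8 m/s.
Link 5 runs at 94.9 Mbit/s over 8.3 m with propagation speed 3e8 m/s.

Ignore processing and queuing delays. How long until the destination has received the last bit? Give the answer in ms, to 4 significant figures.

10.55 ms

Transmission delay per hop = L/R = 800/94900000 = 0.00842993 ms; 5 hops → 0.0421496 ms.
Propagation delays (d/s per hop): 3.3e-05, 0.00304681, 10.5, 0.00131313, 2.76667e-05 ms; sum = 10.5044 ms.
End-to-end = 10.55 ms.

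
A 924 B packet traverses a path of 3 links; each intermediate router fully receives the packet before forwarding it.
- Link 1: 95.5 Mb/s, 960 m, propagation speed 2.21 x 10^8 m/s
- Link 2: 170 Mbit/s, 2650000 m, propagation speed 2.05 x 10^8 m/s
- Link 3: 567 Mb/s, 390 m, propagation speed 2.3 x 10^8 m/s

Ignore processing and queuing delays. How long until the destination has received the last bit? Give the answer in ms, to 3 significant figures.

13.1 ms

L = 924 × 8 = 7392 bits.
Transmission delays (L/R per hop): 0.0774031, 0.0434824, 0.013037 ms; sum = 0.133923 ms.
Propagation delays (d/s per hop): 0.00434389, 12.9268, 0.00169565 ms; sum = 12.9329 ms.
End-to-end = 13.1 ms.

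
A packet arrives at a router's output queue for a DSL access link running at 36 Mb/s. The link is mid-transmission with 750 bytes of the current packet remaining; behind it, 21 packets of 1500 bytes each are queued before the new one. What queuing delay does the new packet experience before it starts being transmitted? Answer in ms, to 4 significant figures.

Each queued packet: L/R = 12000/36000000 = 0.333333 ms.
21 queued → 7 ms.
Plus remaining 6000 bits of current packet: 0.166667 ms.
Queuing delay = 7.167 ms.

7.167 ms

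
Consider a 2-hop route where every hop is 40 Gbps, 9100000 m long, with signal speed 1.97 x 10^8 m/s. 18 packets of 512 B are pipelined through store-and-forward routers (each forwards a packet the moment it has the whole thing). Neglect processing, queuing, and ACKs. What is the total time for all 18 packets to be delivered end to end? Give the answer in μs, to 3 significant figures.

Per-hop transmission t_tx = L/R = 4096/40000000000 = 0.1024 μs.
Per-hop propagation t_prop = 9100000/197000000 = 46192.9 μs.
Pipeline fill: first packet needs 2·t_tx to clear all hops; remaining 17 packets each add one t_tx.
Total = (2+18-1)·t_tx + 2·t_prop = 19·0.1024 + 2·46192.9 = 92400 μs.

92400 μs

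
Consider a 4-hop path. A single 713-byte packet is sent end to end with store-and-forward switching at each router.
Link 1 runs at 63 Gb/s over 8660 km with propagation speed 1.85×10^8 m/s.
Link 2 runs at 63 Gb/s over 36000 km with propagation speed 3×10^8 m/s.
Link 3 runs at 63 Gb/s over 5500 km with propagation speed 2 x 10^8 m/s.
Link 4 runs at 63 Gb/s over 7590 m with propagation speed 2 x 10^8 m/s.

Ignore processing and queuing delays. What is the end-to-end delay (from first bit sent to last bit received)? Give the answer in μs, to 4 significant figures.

194300 μs

L = 713 × 8 = 5704 bits.
Transmission delay per hop = L/R = 5704/63000000000 = 0.0905397 μs; 4 hops → 0.362159 μs.
Propagation delays (d/s per hop): 46810.8, 120000, 27500, 37.95 μs; sum = 194349 μs.
End-to-end = 194300 μs.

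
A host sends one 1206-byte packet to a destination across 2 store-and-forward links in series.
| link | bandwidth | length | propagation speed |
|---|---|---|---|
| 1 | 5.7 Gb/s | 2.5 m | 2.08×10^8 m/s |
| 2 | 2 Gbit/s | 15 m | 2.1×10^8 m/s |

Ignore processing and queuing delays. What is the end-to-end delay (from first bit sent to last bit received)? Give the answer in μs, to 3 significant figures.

6.60 μs

L = 1206 × 8 = 9648 bits.
Transmission delays (L/R per hop): 1.69263, 4.824 μs; sum = 6.51663 μs.
Propagation delays (d/s per hop): 0.0120192, 0.0714286 μs; sum = 0.0834478 μs.
End-to-end = 6.60 μs.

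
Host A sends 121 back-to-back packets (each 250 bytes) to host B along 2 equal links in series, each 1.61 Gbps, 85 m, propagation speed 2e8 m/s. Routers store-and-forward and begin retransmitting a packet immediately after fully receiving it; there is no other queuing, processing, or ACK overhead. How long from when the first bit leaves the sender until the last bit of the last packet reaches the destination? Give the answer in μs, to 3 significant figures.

Per-hop transmission t_tx = L/R = 2000/1610000000 = 1.24224 μs.
Per-hop propagation t_prop = 85/200000000 = 0.425 μs.
Pipeline fill: first packet needs 2·t_tx to clear all hops; remaining 120 packets each add one t_tx.
Total = (2+121-1)·t_tx + 2·t_prop = 122·1.24224 + 2·0.425 = 152 μs.

152 μs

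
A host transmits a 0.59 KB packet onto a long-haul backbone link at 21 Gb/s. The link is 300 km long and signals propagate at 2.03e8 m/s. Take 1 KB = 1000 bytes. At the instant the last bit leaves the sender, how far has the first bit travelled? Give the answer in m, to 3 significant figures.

t_tx = L/R = 4720/21000000000 = 2.24762e-07 s.
Distance = s × t_tx = 2.03e+08 × 2.24762e-07 = 45.6 m.

45.6 m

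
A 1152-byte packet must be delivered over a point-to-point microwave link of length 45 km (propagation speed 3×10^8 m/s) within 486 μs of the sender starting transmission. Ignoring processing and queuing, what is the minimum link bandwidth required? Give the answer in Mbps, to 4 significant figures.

L = 9216 bits.
Propagation delay = 45000 / 300000000 = 150 μs.
Transmission budget = 486 − 150 = 336 μs.
R ≥ L / t_tx = 9216 bits / 0.000336 s = 27.43 Mbps.

27.43 Mbps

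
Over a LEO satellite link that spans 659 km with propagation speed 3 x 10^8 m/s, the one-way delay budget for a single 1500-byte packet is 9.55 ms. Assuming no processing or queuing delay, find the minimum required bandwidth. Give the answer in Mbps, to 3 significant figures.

L = 12000 bits.
Propagation delay = 659000 / 300000000 = 2.19667 ms.
Transmission budget = 9.55 − 2.19667 = 7.35333 ms.
R ≥ L / t_tx = 12000 bits / 0.00735333 s = 1.63 Mbps.

1.63 Mbps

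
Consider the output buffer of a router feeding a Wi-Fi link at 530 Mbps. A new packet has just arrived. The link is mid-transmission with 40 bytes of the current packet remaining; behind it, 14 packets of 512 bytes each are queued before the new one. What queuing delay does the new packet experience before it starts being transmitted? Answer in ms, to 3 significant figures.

Each queued packet: L/R = 4096/530000000 = 0.0077283 ms.
14 queued → 0.108196 ms.
Plus remaining 320 bits of current packet: 0.000603774 ms.
Queuing delay = 0.109 ms.

0.109 ms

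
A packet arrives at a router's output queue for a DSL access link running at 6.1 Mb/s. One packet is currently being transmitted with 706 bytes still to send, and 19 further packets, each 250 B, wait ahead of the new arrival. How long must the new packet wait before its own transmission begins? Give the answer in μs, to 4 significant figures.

7155 μs

Each queued packet: L/R = 2000/6100000 = 327.869 μs.
19 queued → 6229.51 μs.
Plus remaining 5648 bits of current packet: 925.902 μs.
Queuing delay = 7155 μs.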